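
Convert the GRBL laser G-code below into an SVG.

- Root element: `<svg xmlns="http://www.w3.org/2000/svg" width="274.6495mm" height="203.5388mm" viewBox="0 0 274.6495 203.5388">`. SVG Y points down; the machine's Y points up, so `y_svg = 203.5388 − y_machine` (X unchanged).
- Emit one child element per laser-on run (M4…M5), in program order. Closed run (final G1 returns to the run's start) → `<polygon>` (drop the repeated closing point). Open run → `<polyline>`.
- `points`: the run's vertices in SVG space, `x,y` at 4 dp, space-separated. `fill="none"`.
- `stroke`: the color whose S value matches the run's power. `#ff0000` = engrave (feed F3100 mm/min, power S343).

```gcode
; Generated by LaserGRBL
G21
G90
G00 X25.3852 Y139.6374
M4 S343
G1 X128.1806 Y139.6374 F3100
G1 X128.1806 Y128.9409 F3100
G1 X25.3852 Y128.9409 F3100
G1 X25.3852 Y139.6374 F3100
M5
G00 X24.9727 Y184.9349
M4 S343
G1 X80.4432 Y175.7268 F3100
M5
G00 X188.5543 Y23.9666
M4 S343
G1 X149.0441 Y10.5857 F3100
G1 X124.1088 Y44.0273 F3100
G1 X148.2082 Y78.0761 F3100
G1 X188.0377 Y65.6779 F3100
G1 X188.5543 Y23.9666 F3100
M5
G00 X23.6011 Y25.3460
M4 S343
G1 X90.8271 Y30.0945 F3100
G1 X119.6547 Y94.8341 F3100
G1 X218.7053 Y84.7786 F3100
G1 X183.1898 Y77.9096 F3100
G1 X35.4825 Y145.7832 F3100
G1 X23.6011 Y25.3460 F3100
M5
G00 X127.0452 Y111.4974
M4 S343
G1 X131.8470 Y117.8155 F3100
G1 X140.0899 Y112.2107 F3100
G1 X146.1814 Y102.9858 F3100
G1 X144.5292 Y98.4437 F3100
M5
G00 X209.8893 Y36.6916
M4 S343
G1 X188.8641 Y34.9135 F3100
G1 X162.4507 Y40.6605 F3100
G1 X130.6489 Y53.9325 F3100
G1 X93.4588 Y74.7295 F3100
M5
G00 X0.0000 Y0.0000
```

<svg xmlns="http://www.w3.org/2000/svg" width="274.6495mm" height="203.5388mm" viewBox="0 0 274.6495 203.5388">
  <polygon points="25.3852,63.9014 128.1806,63.9014 128.1806,74.5979 25.3852,74.5979" fill="none" stroke="#ff0000"/>
  <polyline points="24.9727,18.6039 80.4432,27.8120" fill="none" stroke="#ff0000"/>
  <polygon points="188.5543,179.5722 149.0441,192.9531 124.1088,159.5115 148.2082,125.4627 188.0377,137.8609" fill="none" stroke="#ff0000"/>
  <polygon points="23.6011,178.1928 90.8271,173.4443 119.6547,108.7047 218.7053,118.7602 183.1898,125.6292 35.4825,57.7556" fill="none" stroke="#ff0000"/>
  <polyline points="127.0452,92.0414 131.8470,85.7233 140.0899,91.3281 146.1814,100.5530 144.5292,105.0951" fill="none" stroke="#ff0000"/>
  <polyline points="209.8893,166.8472 188.8641,168.6253 162.4507,162.8783 130.6489,149.6063 93.4588,128.8093" fill="none" stroke="#ff0000"/>
</svg>

Each laser-on run becomes one SVG element. Flip Y back into SVG space with y_svg = 203.5388 − y_machine. Every run uses S343, so all elements get stroke `#ff0000` (engrave).

Run 1: The run returns to its start, so emit a `<polygon>` with points (Y-flipped): 25.3852,63.9014 128.1806,63.9014 128.1806,74.5979 25.3852,74.5979.

Run 2: The run is open, so emit a `<polyline>` with points (Y-flipped): 24.9727,18.6039 80.4432,27.8120.

Run 3: The run returns to its start, so emit a `<polygon>` with points (Y-flipped): 188.5543,179.5722 149.0441,192.9531 124.1088,159.5115 148.2082,125.4627 188.0377,137.8609.

Run 4: The run returns to its start, so emit a `<polygon>` with points (Y-flipped): 23.6011,178.1928 90.8271,173.4443 119.6547,108.7047 218.7053,118.7602 183.1898,125.6292 35.4825,57.7556.

Run 5: The run is open, so emit a `<polyline>` with points (Y-flipped): 127.0452,92.0414 131.8470,85.7233 140.0899,91.3281 146.1814,100.5530 144.5292,105.0951.

Run 6: The run is open, so emit a `<polyline>` with points (Y-flipped): 209.8893,166.8472 188.8641,168.6253 162.4507,162.8783 130.6489,149.6063 93.4588,128.8093.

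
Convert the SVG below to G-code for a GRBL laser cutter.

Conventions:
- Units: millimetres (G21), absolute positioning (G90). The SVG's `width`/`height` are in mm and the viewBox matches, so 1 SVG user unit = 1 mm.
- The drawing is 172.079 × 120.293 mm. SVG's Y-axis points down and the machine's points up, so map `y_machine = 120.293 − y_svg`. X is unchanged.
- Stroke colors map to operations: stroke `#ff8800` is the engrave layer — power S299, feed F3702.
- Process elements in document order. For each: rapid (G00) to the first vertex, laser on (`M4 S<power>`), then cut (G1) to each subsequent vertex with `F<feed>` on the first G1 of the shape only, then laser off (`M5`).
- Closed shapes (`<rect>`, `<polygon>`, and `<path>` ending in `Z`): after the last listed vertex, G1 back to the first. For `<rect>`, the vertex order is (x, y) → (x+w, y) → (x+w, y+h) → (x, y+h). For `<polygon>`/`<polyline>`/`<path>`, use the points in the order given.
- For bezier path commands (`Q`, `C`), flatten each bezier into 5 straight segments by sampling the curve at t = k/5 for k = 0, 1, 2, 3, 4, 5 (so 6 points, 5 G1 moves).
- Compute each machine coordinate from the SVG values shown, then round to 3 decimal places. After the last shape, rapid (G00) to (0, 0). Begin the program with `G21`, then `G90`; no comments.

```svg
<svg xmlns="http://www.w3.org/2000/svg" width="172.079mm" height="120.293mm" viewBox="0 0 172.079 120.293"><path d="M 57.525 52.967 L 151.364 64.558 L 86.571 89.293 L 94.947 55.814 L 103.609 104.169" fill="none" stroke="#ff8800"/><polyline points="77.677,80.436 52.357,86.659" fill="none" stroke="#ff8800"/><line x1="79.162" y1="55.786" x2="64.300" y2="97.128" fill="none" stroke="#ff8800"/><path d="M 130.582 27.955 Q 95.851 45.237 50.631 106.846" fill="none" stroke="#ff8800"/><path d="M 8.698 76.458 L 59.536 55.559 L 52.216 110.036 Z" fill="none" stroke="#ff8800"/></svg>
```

G21
G90
G00 X57.525 Y67.326
M4 S299
G1 X151.364 Y55.735 F3702
G1 X86.571 Y31.000
G1 X94.947 Y64.479
G1 X103.609 Y16.124
M5
G00 X77.677 Y39.857
M4 S299
G1 X52.357 Y33.634 F3702
M5
G00 X79.162 Y64.507
M4 S299
G1 X64.300 Y23.165 F3702
M5
G00 X130.582 Y92.338
M4 S299
G1 X116.270 Y83.652 F3702
G1 X101.119 Y71.420
G1 X85.129 Y55.642
G1 X68.299 Y36.318
G1 X50.631 Y13.447
M5
G00 X8.698 Y43.835
M4 S299
G1 X59.536 Y64.734 F3702
G1 X52.216 Y10.257
G1 X8.698 Y43.835
M5
G00 X0.000 Y0.000

Since the viewBox matches the mm dimensions, user units are millimetres directly. The only transform is the Y-flip y_m = 120.293 − y_svg.

Shape 1 is a open polyline drawn with `<path>`. Its stroke #ff8800 means engrave at S299, F3702. After flipping Y the toolpath is (57.525,67.326) → (151.364,55.735) → (86.571,31.000) → (94.947,64.479) → (103.609,16.124).

Shape 2 is a line segment drawn with `<polyline>`. Its stroke #ff8800 means engrave at S299, F3702. After flipping Y the toolpath is (77.677,39.857) → (52.357,33.634).

Shape 3 is a line segment drawn with `<line>`. Its stroke #ff8800 means engrave at S299, F3702. After flipping Y the toolpath is (79.162,64.507) → (64.300,23.165).

Shape 4 is a quadratic bezier drawn with `<path>`. Its stroke #ff8800 means engrave at S299, F3702. After flipping Y the toolpath is (130.582,92.338) → (116.270,83.652) → (101.119,71.420) → (85.129,55.642) → (68.299,36.318) → (50.631,13.447).

Shape 5 is a regular polygon drawn with `<path>`. Its stroke #ff8800 means engrave at S299, F3702. After flipping Y the toolpath is (8.698,43.835) → (59.536,64.734) → (52.216,10.257) → (8.698,43.835), returning to the start.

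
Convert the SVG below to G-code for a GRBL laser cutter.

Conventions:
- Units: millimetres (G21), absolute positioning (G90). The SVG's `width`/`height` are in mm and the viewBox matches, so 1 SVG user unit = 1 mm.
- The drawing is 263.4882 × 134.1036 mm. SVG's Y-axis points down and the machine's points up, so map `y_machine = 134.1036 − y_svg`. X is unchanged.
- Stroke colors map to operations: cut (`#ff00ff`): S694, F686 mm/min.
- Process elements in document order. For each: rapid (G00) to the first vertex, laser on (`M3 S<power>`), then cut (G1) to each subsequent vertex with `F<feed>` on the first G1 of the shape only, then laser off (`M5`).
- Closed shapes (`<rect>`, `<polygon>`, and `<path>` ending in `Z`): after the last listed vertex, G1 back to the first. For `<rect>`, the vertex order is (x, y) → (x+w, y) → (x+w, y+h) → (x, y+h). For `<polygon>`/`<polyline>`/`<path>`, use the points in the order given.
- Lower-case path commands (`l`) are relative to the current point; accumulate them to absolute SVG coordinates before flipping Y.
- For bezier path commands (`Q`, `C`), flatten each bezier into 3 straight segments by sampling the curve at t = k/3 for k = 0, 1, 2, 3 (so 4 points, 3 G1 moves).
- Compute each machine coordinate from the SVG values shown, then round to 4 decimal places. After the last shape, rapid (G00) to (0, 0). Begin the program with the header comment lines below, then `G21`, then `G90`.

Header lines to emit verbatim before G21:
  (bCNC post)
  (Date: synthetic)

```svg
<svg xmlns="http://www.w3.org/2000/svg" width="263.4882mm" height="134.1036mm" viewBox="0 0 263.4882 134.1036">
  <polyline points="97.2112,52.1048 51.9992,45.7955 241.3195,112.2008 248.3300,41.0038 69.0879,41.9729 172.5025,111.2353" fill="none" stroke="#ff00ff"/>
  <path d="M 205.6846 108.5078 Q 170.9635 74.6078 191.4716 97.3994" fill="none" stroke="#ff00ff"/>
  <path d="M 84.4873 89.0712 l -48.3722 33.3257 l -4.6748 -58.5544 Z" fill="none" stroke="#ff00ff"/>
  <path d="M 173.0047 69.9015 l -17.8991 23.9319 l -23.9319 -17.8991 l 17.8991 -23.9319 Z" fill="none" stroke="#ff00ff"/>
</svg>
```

(bCNC post)
(Date: synthetic)
G21
G90
G00 X97.2112 Y81.9988
M3 S694
G1 X51.9992 Y88.3081 F686
G1 X241.3195 Y21.9028
G1 X248.3300 Y93.0998
G1 X69.0879 Y92.1307
G1 X172.5025 Y22.8683
M5
G00 X205.6846 Y25.5958
M3 S694
G1 X188.6738 Y41.8967 F686
G1 X183.9361 Y45.5995
G1 X191.4716 Y36.7042
M5
G00 X84.4873 Y45.0324
M3 S694
G1 X36.1151 Y11.7067 F686
G1 X31.4403 Y70.2611
G1 X84.4873 Y45.0324
M5
G00 X173.0047 Y64.2021
M3 S694
G1 X155.1056 Y40.2702 F686
G1 X131.1737 Y58.1693
G1 X149.0728 Y82.1012
G1 X173.0047 Y64.2021
M5
G00 X0.0000 Y0.0000

Since the viewBox matches the mm dimensions, user units are millimetres directly. The only transform is the Y-flip y_m = 134.1036 − y_svg.

Shape 1 is a open polyline drawn with `<polyline>`. Its stroke #ff00ff means cut at S694, F686. After flipping Y the toolpath is (97.2112,81.9988) → (51.9992,88.3081) → (241.3195,21.9028) → (248.3300,93.0998) → (69.0879,92.1307) → (172.5025,22.8683).

Shape 2 is a quadratic bezier drawn with `<path>`. Its stroke #ff00ff means cut at S694, F686. After flipping Y the toolpath is (205.6846,25.5958) → (188.6738,41.8967) → (183.9361,45.5995) → (191.4716,36.7042).

Shape 3 is a regular polygon drawn with `<path>`. Its stroke #ff00ff means cut at S694, F686. After flipping Y the toolpath is (84.4873,45.0324) → (36.1151,11.7067) → (31.4403,70.2611) → (84.4873,45.0324), returning to the start.

Shape 4 is a regular polygon drawn with `<path>`. Its stroke #ff00ff means cut at S694, F686. After flipping Y the toolpath is (173.0047,64.2021) → (155.1056,40.2702) → (131.1737,58.1693) → (149.0728,82.1012) → (173.0047,64.2021), returning to the start.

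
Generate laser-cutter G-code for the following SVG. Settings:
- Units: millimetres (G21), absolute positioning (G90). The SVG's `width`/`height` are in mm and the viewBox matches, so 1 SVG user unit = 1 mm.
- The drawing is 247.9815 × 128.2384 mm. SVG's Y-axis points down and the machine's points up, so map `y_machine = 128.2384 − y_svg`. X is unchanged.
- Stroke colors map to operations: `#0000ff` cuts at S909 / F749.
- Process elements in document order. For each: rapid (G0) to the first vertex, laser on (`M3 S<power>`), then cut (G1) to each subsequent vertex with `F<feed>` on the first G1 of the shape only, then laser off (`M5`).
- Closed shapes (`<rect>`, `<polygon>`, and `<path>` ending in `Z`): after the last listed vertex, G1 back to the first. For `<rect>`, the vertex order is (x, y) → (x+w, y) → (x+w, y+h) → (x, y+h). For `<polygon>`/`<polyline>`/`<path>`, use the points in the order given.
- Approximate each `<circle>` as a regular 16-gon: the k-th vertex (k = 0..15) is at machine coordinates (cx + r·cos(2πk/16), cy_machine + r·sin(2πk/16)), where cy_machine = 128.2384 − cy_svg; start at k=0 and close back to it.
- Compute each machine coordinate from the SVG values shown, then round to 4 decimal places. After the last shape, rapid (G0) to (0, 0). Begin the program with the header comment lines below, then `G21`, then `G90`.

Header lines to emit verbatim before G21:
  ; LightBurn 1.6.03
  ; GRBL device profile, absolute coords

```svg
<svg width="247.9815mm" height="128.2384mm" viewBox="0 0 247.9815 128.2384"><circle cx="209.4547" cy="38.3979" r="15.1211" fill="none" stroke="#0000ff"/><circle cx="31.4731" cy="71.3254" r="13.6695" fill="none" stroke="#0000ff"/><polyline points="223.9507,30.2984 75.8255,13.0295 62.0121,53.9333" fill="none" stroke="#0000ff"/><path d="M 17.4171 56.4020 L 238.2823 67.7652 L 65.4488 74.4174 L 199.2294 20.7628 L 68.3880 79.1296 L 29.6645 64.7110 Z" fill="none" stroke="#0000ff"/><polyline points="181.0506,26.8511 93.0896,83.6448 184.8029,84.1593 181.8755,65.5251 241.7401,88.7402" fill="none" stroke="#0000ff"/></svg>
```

; LightBurn 1.6.03
; GRBL device profile, absolute coords
G21
G90
G0 X224.5758 Y89.8405
M3 S909
G1 X223.4248 Y95.6271 F749
G1 X220.1469 Y100.5327
G1 X215.2413 Y103.8106
G1 X209.4547 Y104.9616
G1 X203.6681 Y103.8106
G1 X198.7625 Y100.5327
G1 X195.4846 Y95.6271
G1 X194.3336 Y89.8405
G1 X195.4846 Y84.0539
G1 X198.7625 Y79.1483
G1 X203.6681 Y75.8704
G1 X209.4547 Y74.7194
G1 X215.2413 Y75.8704
G1 X220.1469 Y79.1483
G1 X223.4248 Y84.0539
G1 X224.5758 Y89.8405
M5
G0 X45.1426 Y56.9130
M3 S909
G1 X44.1021 Y62.1441 F749
G1 X41.1389 Y66.5788
G1 X36.7042 Y69.5420
G1 X31.4731 Y70.5825
G1 X26.2420 Y69.5420
G1 X21.8073 Y66.5788
G1 X18.8441 Y62.1441
G1 X17.8036 Y56.9130
G1 X18.8441 Y51.6819
G1 X21.8073 Y47.2472
G1 X26.2420 Y44.2840
G1 X31.4731 Y43.2435
G1 X36.7042 Y44.2840
G1 X41.1389 Y47.2472
G1 X44.1021 Y51.6819
G1 X45.1426 Y56.9130
M5
G0 X223.9507 Y97.9400
M3 S909
G1 X75.8255 Y115.2089 F749
G1 X62.0121 Y74.3051
M5
G0 X17.4171 Y71.8364
M3 S909
G1 X238.2823 Y60.4732 F749
G1 X65.4488 Y53.8210
G1 X199.2294 Y107.4756
G1 X68.3880 Y49.1088
G1 X29.6645 Y63.5274
G1 X17.4171 Y71.8364
M5
G0 X181.0506 Y101.3873
M3 S909
G1 X93.0896 Y44.5936 F749
G1 X184.8029 Y44.0791
G1 X181.8755 Y62.7133
G1 X241.7401 Y39.4982
M5
G0 X0.0000 Y0.0000

viewBox `0 0 247.9815 128.2384` with mm width/height → 1 unit = 1 mm. Flip: y_m = 128.2384 − y_svg.

**Shape 1** — `<circle>` circle, stroke `#0000ff` → cut (S909, F749). Machine vertices: (224.5758,89.8405) → (223.4248,95.6271) → (220.1469,100.5327) → (215.2413,103.8106) → (209.4547,104.9616) → (203.6681,103.8106) → (198.7625,100.5327) → (195.4846,95.6271) → (194.3336,89.8405) → (195.4846,84.0539) → (198.7625,79.1483) → (203.6681,75.8704) → (209.4547,74.7194) → (215.2413,75.8704) → (220.1469,79.1483) → (223.4248,84.0539) → (224.5758,89.8405). Closed: final G1 returns to the first vertex.

**Shape 2** — `<circle>` circle, stroke `#0000ff` → cut (S909, F749). Machine vertices: (45.1426,56.9130) → (44.1021,62.1441) → (41.1389,66.5788) → (36.7042,69.5420) → (31.4731,70.5825) → (26.2420,69.5420) → (21.8073,66.5788) → (18.8441,62.1441) → (17.8036,56.9130) → (18.8441,51.6819) → (21.8073,47.2472) → (26.2420,44.2840) → (31.4731,43.2435) → (36.7042,44.2840) → (41.1389,47.2472) → (44.1021,51.6819) → (45.1426,56.9130). Closed: final G1 returns to the first vertex.

**Shape 3** — `<polyline>` open polyline, stroke `#0000ff` → cut (S909, F749). Machine vertices: (223.9507,97.9400) → (75.8255,115.2089) → (62.0121,74.3051). Open path.

**Shape 4** — `<path>` closed polygon, stroke `#0000ff` → cut (S909, F749). Machine vertices: (17.4171,71.8364) → (238.2823,60.4732) → (65.4488,53.8210) → (199.2294,107.4756) → (68.3880,49.1088) → (29.6645,63.5274) → (17.4171,71.8364). Closed: final G1 returns to the first vertex.

**Shape 5** — `<polyline>` open polyline, stroke `#0000ff` → cut (S909, F749). Machine vertices: (181.0506,101.3873) → (93.0896,44.5936) → (184.8029,44.0791) → (181.8755,62.7133) → (241.7401,39.4982). Open path.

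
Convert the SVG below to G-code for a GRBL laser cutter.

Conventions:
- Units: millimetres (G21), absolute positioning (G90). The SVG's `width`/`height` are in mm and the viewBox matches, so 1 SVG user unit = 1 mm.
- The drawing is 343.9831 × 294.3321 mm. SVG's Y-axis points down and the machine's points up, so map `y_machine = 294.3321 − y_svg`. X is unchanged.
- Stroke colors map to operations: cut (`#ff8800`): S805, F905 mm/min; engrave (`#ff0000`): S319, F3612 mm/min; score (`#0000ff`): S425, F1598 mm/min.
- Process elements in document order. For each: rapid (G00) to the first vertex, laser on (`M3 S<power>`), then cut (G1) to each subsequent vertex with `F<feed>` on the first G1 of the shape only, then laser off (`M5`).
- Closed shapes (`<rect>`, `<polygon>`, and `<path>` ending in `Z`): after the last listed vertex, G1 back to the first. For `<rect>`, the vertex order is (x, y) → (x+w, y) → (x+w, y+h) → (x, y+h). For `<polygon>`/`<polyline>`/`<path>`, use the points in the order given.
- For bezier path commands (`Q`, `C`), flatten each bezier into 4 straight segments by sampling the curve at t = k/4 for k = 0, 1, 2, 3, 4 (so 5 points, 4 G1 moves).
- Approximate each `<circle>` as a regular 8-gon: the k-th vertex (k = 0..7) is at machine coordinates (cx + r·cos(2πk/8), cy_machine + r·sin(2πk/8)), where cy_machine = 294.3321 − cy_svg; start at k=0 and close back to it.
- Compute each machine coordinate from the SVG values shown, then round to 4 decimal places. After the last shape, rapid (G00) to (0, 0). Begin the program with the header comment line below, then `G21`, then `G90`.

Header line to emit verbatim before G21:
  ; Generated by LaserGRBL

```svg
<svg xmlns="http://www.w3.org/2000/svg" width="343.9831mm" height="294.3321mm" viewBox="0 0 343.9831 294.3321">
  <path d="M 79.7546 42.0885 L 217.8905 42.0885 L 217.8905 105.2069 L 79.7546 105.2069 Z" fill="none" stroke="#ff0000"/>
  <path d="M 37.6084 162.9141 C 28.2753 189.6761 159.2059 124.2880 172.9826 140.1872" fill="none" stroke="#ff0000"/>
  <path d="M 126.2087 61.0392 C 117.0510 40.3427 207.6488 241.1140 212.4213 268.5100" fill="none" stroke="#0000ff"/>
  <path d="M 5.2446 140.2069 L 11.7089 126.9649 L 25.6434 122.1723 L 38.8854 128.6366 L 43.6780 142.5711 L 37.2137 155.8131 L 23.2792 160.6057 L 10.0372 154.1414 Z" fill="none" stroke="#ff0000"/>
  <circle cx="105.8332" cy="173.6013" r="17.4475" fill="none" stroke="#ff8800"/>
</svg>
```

; Generated by LaserGRBL
G21
G90
G00 X79.7546 Y252.2436
M3 S319
G1 X217.8905 Y252.2436 F3612
G1 X217.8905 Y189.1252
G1 X79.7546 Y189.1252
G1 X79.7546 Y252.2436
M5
G00 X37.6084 Y131.4180
M3 S319
G1 X52.8859 Y125.9147 F3612
G1 X96.6293 Y138.7079
G1 X144.7059 Y153.5379
G1 X172.9826 Y154.1449
M5
G00 X126.2087 Y233.2929
M3 S425
G1 X135.1449 Y213.4595 F1598
G1 X164.0912 Y147.5922
G1 X195.6494 Y72.7075
G1 X212.4213 Y25.8221
M5
G00 X5.2446 Y154.1252
M3 S319
G1 X11.7089 Y167.3672 F3612
G1 X25.6434 Y172.1598
G1 X38.8854 Y165.6955
G1 X43.6780 Y151.7610
G1 X37.2137 Y138.5190
G1 X23.2792 Y133.7264
G1 X10.0372 Y140.1907
G1 X5.2446 Y154.1252
M5
G00 X123.2807 Y120.7308
M3 S805
G1 X118.1704 Y133.0680 F905
G1 X105.8332 Y138.1783
G1 X93.4960 Y133.0680
G1 X88.3857 Y120.7308
G1 X93.4960 Y108.3936
G1 X105.8332 Y103.2833
G1 X118.1704 Y108.3936
G1 X123.2807 Y120.7308
M5
G00 X0.0000 Y0.0000

1 u = 1 mm; y_m = 294.3321 − y.

[1] `<path>` rectangle, #ff0000→engrave S319 F3612: (79.7546,252.2436) → (217.8905,252.2436) → (217.8905,189.1252) → (79.7546,189.1252) → (79.7546,252.2436) (closed)

[2] `<path>` cubic bezier, #ff0000→engrave S319 F3612: (37.6084,131.4180) → (52.8859,125.9147) → (96.6293,138.7079) → (144.7059,153.5379) → (172.9826,154.1449)

[3] `<path>` cubic bezier, #0000ff→score S425 F1598: (126.2087,233.2929) → (135.1449,213.4595) → (164.0912,147.5922) → (195.6494,72.7075) → (212.4213,25.8221)

[4] `<path>` regular polygon, #ff0000→engrave S319 F3612: (5.2446,154.1252) → (11.7089,167.3672) → (25.6434,172.1598) → (38.8854,165.6955) → (43.6780,151.7610) → (37.2137,138.5190) → (23.2792,133.7264) → (10.0372,140.1907) → (5.2446,154.1252) (closed)

[5] `<circle>` circle, #ff8800→cut S805 F905: (123.2807,120.7308) → (118.1704,133.0680) → (105.8332,138.1783) → (93.4960,133.0680) → (88.3857,120.7308) → (93.4960,108.3936) → (105.8332,103.2833) → (118.1704,108.3936) → (123.2807,120.7308) (closed)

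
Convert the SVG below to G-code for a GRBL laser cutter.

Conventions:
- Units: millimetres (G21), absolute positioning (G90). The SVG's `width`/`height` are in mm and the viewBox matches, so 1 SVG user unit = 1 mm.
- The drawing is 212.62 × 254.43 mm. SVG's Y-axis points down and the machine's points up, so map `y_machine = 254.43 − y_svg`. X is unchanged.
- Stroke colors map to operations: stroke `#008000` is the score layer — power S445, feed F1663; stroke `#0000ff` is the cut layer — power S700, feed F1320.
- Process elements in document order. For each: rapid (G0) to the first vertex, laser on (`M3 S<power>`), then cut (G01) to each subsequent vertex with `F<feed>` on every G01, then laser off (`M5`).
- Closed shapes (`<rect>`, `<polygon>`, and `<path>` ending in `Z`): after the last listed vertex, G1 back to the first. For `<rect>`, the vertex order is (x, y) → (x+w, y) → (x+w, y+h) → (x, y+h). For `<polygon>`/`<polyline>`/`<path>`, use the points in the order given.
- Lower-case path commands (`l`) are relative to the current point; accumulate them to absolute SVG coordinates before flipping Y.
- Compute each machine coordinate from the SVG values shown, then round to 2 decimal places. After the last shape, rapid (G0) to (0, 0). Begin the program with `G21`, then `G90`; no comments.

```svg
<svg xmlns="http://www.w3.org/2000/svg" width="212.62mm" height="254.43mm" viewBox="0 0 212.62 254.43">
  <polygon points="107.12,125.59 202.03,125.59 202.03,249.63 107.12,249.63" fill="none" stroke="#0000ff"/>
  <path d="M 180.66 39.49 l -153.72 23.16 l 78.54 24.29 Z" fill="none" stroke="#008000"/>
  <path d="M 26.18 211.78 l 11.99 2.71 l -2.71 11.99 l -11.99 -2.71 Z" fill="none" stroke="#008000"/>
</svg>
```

G21
G90
G0 X107.12 Y128.84
M3 S700
G01 X202.03 Y128.84 F1320
G01 X202.03 Y4.80 F1320
G01 X107.12 Y4.80 F1320
G01 X107.12 Y128.84 F1320
M5
G0 X180.66 Y214.94
M3 S445
G01 X26.94 Y191.78 F1663
G01 X105.48 Y167.49 F1663
G01 X180.66 Y214.94 F1663
M5
G0 X26.18 Y42.65
M3 S445
G01 X38.17 Y39.94 F1663
G01 X35.46 Y27.95 F1663
G01 X23.47 Y30.66 F1663
G01 X26.18 Y42.65 F1663
M5
G0 X0.00 Y0.00

Since the viewBox matches the mm dimensions, user units are millimetres directly. The only transform is the Y-flip y_m = 254.43 − y_svg.

Shape 1 is a rectangle drawn with `<polygon>`. Its stroke #0000ff means cut at S700, F1320. After flipping Y the toolpath is (107.12,128.84) → (202.03,128.84) → (202.03,4.80) → (107.12,4.80) → (107.12,128.84), returning to the start.

Shape 2 is a closed polygon drawn with `<path>`. Its stroke #008000 means score at S445, F1663. After flipping Y the toolpath is (180.66,214.94) → (26.94,191.78) → (105.48,167.49) → (180.66,214.94), returning to the start.

Shape 3 is a regular polygon drawn with `<path>`. Its stroke #008000 means score at S445, F1663. After flipping Y the toolpath is (26.18,42.65) → (38.17,39.94) → (35.46,27.95) → (23.47,30.66) → (26.18,42.65), returning to the start.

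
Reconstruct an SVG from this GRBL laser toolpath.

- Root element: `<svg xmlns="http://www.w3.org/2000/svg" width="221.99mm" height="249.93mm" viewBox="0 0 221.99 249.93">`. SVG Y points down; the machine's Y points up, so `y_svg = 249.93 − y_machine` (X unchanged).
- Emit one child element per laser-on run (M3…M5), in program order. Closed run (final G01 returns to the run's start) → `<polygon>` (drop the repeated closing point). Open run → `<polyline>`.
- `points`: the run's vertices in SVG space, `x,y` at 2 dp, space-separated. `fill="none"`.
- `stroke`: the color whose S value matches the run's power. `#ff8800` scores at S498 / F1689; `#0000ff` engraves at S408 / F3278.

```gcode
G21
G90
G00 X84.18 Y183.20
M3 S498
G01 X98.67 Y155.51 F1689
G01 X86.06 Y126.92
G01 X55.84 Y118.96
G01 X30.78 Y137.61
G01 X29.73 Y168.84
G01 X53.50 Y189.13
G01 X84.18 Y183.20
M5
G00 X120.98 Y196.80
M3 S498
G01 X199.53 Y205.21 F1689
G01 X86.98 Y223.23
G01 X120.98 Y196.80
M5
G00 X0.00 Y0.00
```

Each laser-on run becomes one SVG element. Flip Y back into SVG space with y_svg = 249.93 − y_machine. Every run uses S498, so all elements get stroke `#ff8800` (score).

Run 1: The run returns to its start, so emit a `<polygon>` with points (Y-flipped): 84.18,66.73 98.67,94.42 86.06,123.01 55.84,130.97 30.78,112.32 29.73,81.09 53.50,60.80.

Run 2: The run returns to its start, so emit a `<polygon>` with points (Y-flipped): 120.98,53.13 199.53,44.72 86.98,26.70.

<svg xmlns="http://www.w3.org/2000/svg" width="221.99mm" height="249.93mm" viewBox="0 0 221.99 249.93">
  <polygon points="84.18,66.73 98.67,94.42 86.06,123.01 55.84,130.97 30.78,112.32 29.73,81.09 53.50,60.80" fill="none" stroke="#ff8800"/>
  <polygon points="120.98,53.13 199.53,44.72 86.98,26.70" fill="none" stroke="#ff8800"/>
</svg>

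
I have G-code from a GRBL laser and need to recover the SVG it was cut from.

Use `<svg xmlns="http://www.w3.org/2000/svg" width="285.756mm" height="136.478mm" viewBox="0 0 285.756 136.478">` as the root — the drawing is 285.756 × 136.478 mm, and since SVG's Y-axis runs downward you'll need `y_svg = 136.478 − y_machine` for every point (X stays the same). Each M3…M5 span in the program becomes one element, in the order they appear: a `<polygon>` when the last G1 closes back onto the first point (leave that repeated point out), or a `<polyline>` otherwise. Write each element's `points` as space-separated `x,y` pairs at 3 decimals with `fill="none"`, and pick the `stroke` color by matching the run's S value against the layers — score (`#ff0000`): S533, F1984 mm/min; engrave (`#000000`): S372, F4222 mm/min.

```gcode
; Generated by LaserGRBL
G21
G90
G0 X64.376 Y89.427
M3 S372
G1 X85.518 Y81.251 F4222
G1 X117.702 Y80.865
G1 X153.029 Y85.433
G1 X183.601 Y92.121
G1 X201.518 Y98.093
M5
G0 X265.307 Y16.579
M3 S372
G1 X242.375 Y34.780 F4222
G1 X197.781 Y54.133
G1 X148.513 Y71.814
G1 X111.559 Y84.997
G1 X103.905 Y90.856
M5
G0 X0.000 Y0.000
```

<svg xmlns="http://www.w3.org/2000/svg" width="285.756mm" height="136.478mm" viewBox="0 0 285.756 136.478">
  <polyline points="64.376,47.051 85.518,55.227 117.702,55.613 153.029,51.045 183.601,44.357 201.518,38.385" fill="none" stroke="#000000"/>
  <polyline points="265.307,119.899 242.375,101.698 197.781,82.345 148.513,64.664 111.559,51.481 103.905,45.622" fill="none" stroke="#000000"/>
</svg>

Each laser-on run becomes one SVG element. Flip Y back into SVG space with y_svg = 136.478 − y_machine. Every run uses S372, so all elements get stroke `#000000` (engrave).

Run 1: The run is open, so emit a `<polyline>` with points (Y-flipped): 64.376,47.051 85.518,55.227 117.702,55.613 153.029,51.045 183.601,44.357 201.518,38.385.

Run 2: The run is open, so emit a `<polyline>` with points (Y-flipped): 265.307,119.899 242.375,101.698 197.781,82.345 148.513,64.664 111.559,51.481 103.905,45.622.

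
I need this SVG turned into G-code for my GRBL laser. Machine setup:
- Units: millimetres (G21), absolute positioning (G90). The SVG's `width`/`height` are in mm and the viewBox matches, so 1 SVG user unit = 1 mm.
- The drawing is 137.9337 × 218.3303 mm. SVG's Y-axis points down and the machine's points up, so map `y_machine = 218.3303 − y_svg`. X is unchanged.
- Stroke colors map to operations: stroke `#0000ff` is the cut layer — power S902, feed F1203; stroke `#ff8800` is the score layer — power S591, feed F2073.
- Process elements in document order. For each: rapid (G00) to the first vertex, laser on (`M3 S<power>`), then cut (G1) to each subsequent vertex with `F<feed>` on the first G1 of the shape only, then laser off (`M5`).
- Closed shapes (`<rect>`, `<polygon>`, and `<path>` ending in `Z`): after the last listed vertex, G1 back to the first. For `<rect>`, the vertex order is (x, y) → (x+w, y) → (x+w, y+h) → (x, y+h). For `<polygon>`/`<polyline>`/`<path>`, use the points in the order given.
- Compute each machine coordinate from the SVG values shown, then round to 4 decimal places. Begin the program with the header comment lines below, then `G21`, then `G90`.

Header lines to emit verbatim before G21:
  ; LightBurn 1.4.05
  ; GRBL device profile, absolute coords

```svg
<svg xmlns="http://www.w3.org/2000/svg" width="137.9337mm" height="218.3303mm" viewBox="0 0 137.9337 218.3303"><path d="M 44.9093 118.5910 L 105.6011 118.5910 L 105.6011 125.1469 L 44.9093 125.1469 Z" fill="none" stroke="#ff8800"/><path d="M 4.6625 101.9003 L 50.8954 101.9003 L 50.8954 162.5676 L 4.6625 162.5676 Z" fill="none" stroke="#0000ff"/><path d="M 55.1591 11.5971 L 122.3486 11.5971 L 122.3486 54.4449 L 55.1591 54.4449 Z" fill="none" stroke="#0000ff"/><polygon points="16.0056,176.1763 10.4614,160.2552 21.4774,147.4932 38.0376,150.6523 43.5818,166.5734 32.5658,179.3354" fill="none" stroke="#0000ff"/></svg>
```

; LightBurn 1.4.05
; GRBL device profile, absolute coords
G21
G90
G00 X44.9093 Y99.7393
M3 S591
G1 X105.6011 Y99.7393 F2073
G1 X105.6011 Y93.1834
G1 X44.9093 Y93.1834
G1 X44.9093 Y99.7393
M5
G00 X4.6625 Y116.4300
M3 S902
G1 X50.8954 Y116.4300 F1203
G1 X50.8954 Y55.7627
G1 X4.6625 Y55.7627
G1 X4.6625 Y116.4300
M5
G00 X55.1591 Y206.7332
M3 S902
G1 X122.3486 Y206.7332 F1203
G1 X122.3486 Y163.8854
G1 X55.1591 Y163.8854
G1 X55.1591 Y206.7332
M5
G00 X16.0056 Y42.1540
M3 S902
G1 X10.4614 Y58.0751 F1203
G1 X21.4774 Y70.8371
G1 X38.0376 Y67.6780
G1 X43.5818 Y51.7569
G1 X32.5658 Y38.9949
G1 X16.0056 Y42.1540
M5

Since the viewBox matches the mm dimensions, user units are millimetres directly. The only transform is the Y-flip y_m = 218.3303 − y_svg.

Shape 1 is a rectangle drawn with `<path>`. Its stroke #ff8800 means score at S591, F2073. After flipping Y the toolpath is (44.9093,99.7393) → (105.6011,99.7393) → (105.6011,93.1834) → (44.9093,93.1834) → (44.9093,99.7393), returning to the start.

Shape 2 is a rectangle drawn with `<path>`. Its stroke #0000ff means cut at S902, F1203. After flipping Y the toolpath is (4.6625,116.4300) → (50.8954,116.4300) → (50.8954,55.7627) → (4.6625,55.7627) → (4.6625,116.4300), returning to the start.

Shape 3 is a rectangle drawn with `<path>`. Its stroke #0000ff means cut at S902, F1203. After flipping Y the toolpath is (55.1591,206.7332) → (122.3486,206.7332) → (122.3486,163.8854) → (55.1591,163.8854) → (55.1591,206.7332), returning to the start.

Shape 4 is a regular polygon drawn with `<polygon>`. Its stroke #0000ff means cut at S902, F1203. After flipping Y the toolpath is (16.0056,42.1540) → (10.4614,58.0751) → (21.4774,70.8371) → (38.0376,67.6780) → (43.5818,51.7569) → (32.5658,38.9949) → (16.0056,42.1540), returning to the start.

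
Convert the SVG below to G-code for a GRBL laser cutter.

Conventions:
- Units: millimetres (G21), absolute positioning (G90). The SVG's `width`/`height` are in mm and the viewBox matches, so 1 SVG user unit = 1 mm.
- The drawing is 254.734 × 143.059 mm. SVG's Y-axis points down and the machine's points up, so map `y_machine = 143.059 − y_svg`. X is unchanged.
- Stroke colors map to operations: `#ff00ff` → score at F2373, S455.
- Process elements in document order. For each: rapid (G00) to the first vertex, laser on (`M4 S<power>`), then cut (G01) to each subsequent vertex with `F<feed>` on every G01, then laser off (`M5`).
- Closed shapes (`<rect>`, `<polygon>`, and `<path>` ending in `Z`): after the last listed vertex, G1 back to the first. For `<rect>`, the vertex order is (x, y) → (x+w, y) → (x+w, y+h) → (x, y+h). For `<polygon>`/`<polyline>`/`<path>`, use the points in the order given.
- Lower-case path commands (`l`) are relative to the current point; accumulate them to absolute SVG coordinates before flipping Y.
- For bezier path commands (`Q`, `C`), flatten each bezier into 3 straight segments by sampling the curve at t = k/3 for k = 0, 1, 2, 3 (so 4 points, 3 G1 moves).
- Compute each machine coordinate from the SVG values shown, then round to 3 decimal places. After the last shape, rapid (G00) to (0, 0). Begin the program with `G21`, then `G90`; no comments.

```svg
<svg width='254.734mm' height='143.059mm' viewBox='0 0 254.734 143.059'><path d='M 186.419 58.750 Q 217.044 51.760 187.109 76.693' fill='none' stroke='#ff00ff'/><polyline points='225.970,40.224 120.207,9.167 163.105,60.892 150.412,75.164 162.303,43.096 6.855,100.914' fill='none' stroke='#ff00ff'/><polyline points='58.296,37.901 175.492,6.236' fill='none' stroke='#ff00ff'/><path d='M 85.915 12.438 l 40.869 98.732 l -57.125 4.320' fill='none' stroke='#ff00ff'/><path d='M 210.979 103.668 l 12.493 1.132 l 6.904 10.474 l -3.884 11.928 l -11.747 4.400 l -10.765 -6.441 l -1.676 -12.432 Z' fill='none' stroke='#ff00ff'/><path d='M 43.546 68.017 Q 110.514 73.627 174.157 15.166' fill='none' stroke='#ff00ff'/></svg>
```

viewBox `0 0 254.734 143.059` with mm width/height → 1 unit = 1 mm. Flip: y_m = 143.059 − y_svg.

**Shape 1** — `<path>` quadratic bezier, stroke `#ff00ff` → score (S455, F2373). Control points (SVG): P0=(186.419,58.750), P1=(217.044,51.760), P2=(187.109,76.693); sampled at t=k/3. Machine vertices: (186.419,84.309) → (200.107,85.422) → (200.337,79.441) → (187.109,66.366). Open path.

**Shape 2** — `<polyline>` open polyline, stroke `#ff00ff` → score (S455, F2373). Machine vertices: (225.970,102.835) → (120.207,133.892) → (163.105,82.167) → (150.412,67.895) → (162.303,99.963) → (6.855,42.145). Open path.

**Shape 3** — `<polyline>` line segment, stroke `#ff00ff` → score (S455, F2373). Machine vertices: (58.296,105.158) → (175.492,136.823). Open path.

**Shape 4** — `<path>` open polyline, stroke `#ff00ff` → score (S455, F2373). Machine vertices: (85.915,130.621) → (126.784,31.889) → (69.659,27.569). Open path.

**Shape 5** — `<path>` regular polygon, stroke `#ff00ff` → score (S455, F2373). Machine vertices: (210.979,39.391) → (223.472,38.259) → (230.376,27.785) → (226.492,15.857) → (214.745,11.457) → (203.980,17.898) → (202.304,30.330) → (210.979,39.391). Closed: final G1 returns to the first vertex.

**Shape 6** — `<path>` quadratic bezier, stroke `#ff00ff` → score (S455, F2373). Control points (SVG): P0=(43.546,68.017), P1=(110.514,73.627), P2=(174.157,15.166); sampled at t=k/3. Machine vertices: (43.546,75.042) → (87.822,78.421) → (131.359,96.038) → (174.157,127.893). Open path.

G21
G90
G00 X186.419 Y84.309
M4 S455
G01 X200.107 Y85.422 F2373
G01 X200.337 Y79.441 F2373
G01 X187.109 Y66.366 F2373
M5
G00 X225.970 Y102.835
M4 S455
G01 X120.207 Y133.892 F2373
G01 X163.105 Y82.167 F2373
G01 X150.412 Y67.895 F2373
G01 X162.303 Y99.963 F2373
G01 X6.855 Y42.145 F2373
M5
G00 X58.296 Y105.158
M4 S455
G01 X175.492 Y136.823 F2373
M5
G00 X85.915 Y130.621
M4 S455
G01 X126.784 Y31.889 F2373
G01 X69.659 Y27.569 F2373
M5
G00 X210.979 Y39.391
M4 S455
G01 X223.472 Y38.259 F2373
G01 X230.376 Y27.785 F2373
G01 X226.492 Y15.857 F2373
G01 X214.745 Y11.457 F2373
G01 X203.980 Y17.898 F2373
G01 X202.304 Y30.330 F2373
G01 X210.979 Y39.391 F2373
M5
G00 X43.546 Y75.042
M4 S455
G01 X87.822 Y78.421 F2373
G01 X131.359 Y96.038 F2373
G01 X174.157 Y127.893 F2373
M5
G00 X0.000 Y0.000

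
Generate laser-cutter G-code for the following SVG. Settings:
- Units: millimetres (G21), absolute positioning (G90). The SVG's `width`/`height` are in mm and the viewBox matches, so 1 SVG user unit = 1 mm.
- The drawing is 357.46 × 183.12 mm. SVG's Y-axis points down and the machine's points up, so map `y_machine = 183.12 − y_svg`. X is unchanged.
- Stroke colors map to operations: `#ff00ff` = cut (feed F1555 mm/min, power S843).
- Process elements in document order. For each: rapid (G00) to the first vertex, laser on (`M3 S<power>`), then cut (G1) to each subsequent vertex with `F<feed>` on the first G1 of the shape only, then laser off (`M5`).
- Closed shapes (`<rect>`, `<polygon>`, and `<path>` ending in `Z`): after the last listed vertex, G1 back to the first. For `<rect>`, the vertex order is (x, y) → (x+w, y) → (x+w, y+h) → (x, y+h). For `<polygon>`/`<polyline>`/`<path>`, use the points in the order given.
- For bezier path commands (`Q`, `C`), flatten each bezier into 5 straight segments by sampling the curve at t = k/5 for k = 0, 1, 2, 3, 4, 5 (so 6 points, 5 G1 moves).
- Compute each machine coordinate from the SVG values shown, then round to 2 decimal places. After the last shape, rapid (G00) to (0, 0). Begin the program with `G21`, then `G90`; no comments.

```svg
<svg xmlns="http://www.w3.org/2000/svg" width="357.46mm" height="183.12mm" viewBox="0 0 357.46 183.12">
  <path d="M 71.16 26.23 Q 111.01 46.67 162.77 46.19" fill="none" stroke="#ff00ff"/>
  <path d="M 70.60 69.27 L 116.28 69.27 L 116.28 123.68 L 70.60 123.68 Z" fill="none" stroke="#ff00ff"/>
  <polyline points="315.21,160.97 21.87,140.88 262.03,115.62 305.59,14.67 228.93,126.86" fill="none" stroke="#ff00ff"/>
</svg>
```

G21
G90
G00 X71.16 Y156.89
M3 S843
G1 X87.58 Y149.55 F1555
G1 X104.95 Y143.89
G1 X123.27 Y139.89
G1 X142.54 Y137.57
G1 X162.77 Y136.93
M5
G00 X70.60 Y113.85
M3 S843
G1 X116.28 Y113.85 F1555
G1 X116.28 Y59.44
G1 X70.60 Y59.44
G1 X70.60 Y113.85
M5
G00 X315.21 Y22.15
M3 S843
G1 X21.87 Y42.24 F1555
G1 X262.03 Y67.50
G1 X305.59 Y168.45
G1 X228.93 Y56.26
M5
G00 X0.00 Y0.00

Since the viewBox matches the mm dimensions, user units are millimetres directly. The only transform is the Y-flip y_m = 183.12 − y_svg.

Shape 1 is a quadratic bezier drawn with `<path>`. Its stroke #ff00ff means cut at S843, F1555. After flipping Y the toolpath is (71.16,156.89) → (87.58,149.55) → (104.95,143.89) → (123.27,139.89) → (142.54,137.57) → (162.77,136.93).

Shape 2 is a rectangle drawn with `<path>`. Its stroke #ff00ff means cut at S843, F1555. After flipping Y the toolpath is (70.60,113.85) → (116.28,113.85) → (116.28,59.44) → (70.60,59.44) → (70.60,113.85), returning to the start.

Shape 3 is a open polyline drawn with `<polyline>`. Its stroke #ff00ff means cut at S843, F1555. After flipping Y the toolpath is (315.21,22.15) → (21.87,42.24) → (262.03,67.50) → (305.59,168.45) → (228.93,56.26).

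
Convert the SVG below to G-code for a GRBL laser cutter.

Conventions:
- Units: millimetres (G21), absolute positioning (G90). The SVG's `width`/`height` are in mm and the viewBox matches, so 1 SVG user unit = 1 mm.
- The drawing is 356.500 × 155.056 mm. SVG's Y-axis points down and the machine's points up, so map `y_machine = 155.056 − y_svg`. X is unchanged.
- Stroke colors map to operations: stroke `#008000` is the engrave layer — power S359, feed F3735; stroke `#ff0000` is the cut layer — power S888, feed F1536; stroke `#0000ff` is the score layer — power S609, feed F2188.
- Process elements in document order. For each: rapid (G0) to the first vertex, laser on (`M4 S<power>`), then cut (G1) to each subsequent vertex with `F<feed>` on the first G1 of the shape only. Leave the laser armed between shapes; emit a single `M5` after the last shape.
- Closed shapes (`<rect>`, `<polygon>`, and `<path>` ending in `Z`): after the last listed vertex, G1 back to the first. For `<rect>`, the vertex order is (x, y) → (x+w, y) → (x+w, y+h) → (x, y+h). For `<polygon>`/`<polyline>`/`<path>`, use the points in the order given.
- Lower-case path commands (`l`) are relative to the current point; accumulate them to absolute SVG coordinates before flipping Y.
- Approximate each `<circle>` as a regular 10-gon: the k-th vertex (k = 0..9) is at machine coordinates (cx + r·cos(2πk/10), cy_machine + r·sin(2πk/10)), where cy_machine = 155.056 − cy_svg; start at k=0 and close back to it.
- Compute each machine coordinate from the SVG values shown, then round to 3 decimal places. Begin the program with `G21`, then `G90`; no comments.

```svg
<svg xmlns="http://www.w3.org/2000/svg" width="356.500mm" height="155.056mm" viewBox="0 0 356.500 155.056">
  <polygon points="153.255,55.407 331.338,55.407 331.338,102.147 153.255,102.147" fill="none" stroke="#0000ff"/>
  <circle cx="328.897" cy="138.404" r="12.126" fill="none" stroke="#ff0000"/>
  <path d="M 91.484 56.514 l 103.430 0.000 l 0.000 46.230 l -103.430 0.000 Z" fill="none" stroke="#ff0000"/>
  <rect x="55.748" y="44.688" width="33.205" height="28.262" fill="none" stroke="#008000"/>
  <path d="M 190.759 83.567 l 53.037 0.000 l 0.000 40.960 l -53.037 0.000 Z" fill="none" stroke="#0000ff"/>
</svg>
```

Since the viewBox matches the mm dimensions, user units are millimetres directly. The only transform is the Y-flip y_m = 155.056 − y_svg.

Shape 1 is a rectangle drawn with `<polygon>`. Its stroke #0000ff means score at S609, F2188. After flipping Y the toolpath is (153.255,99.649) → (331.338,99.649) → (331.338,52.909) → (153.255,52.909) → (153.255,99.649), returning to the start.

Shape 2 is a circle drawn with `<circle>`. Its stroke #ff0000 means cut at S888, F1536. After flipping Y the toolpath is (341.023,16.652) → (338.707,23.779) → (332.644,28.185) → (325.150,28.185) → (319.087,23.779) → (316.771,16.652) → (319.087,9.525) → (325.150,5.119) → (332.644,5.119) → (338.707,9.525) → (341.023,16.652), returning to the start.

Shape 3 is a rectangle drawn with `<path>`. Its stroke #ff0000 means cut at S888, F1536. After flipping Y the toolpath is (91.484,98.542) → (194.914,98.542) → (194.914,52.312) → (91.484,52.312) → (91.484,98.542), returning to the start.

Shape 4 is a rectangle drawn with `<rect>`. Its stroke #008000 means engrave at S359, F3735. After flipping Y the toolpath is (55.748,110.368) → (88.953,110.368) → (88.953,82.106) → (55.748,82.106) → (55.748,110.368), returning to the start.

Shape 5 is a rectangle drawn with `<path>`. Its stroke #0000ff means score at S609, F2188. After flipping Y the toolpath is (190.759,71.489) → (243.796,71.489) → (243.796,30.529) → (190.759,30.529) → (190.759,71.489), returning to the start.

G21
G90
G0 X153.255 Y99.649
M4 S609
G1 X331.338 Y99.649 F2188
G1 X331.338 Y52.909
G1 X153.255 Y52.909
G1 X153.255 Y99.649
G0 X341.023 Y16.652
M4 S888
G1 X338.707 Y23.779 F1536
G1 X332.644 Y28.185
G1 X325.150 Y28.185
G1 X319.087 Y23.779
G1 X316.771 Y16.652
G1 X319.087 Y9.525
G1 X325.150 Y5.119
G1 X332.644 Y5.119
G1 X338.707 Y9.525
G1 X341.023 Y16.652
G0 X91.484 Y98.542
M4 S888
G1 X194.914 Y98.542 F1536
G1 X194.914 Y52.312
G1 X91.484 Y52.312
G1 X91.484 Y98.542
G0 X55.748 Y110.368
M4 S359
G1 X88.953 Y110.368 F3735
G1 X88.953 Y82.106
G1 X55.748 Y82.106
G1 X55.748 Y110.368
G0 X190.759 Y71.489
M4 S609
G1 X243.796 Y71.489 F2188
G1 X243.796 Y30.529
G1 X190.759 Y30.529
G1 X190.759 Y71.489
M5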